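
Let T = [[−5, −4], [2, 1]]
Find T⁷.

[[−4373, −4372], [2186, 2185]]

tr T = −4 and det T = 3, so the characteristic polynomial is λ² − (−4)λ + (3) with roots −3 and −1.
Eigenvectors give P = [[−2, −1], [1, 1]] with P⁻¹ = [[−1, −1], [1, 2]], and T = P·diag(−3, −1)·P⁻¹.
Then T⁷ = P·diag(−2187, −1)·P⁻¹ = [[4374, 1], [−2187, −1]] · [[−1, −1], [1, 2]] = [[−4373, −4372], [2186, 2185]].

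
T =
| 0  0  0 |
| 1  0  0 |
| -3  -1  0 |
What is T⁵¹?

[[0, 0, 0], [0, 0, 0], [0, 0, 0]]

T is strictly triangular, hence nilpotent: T³ = 0, so T⁵¹ = 0.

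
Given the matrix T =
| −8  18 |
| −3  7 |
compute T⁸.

[[766, −1530], [255, −509]]

tr T = −1 and det T = −2, so the characteristic polynomial is λ² − (−1)λ + (−2) with roots 1 and −2.
Eigenvectors give P = [[−2, 3], [−1, 1]] with P⁻¹ = [[1, −3], [1, −2]], and T = P·diag(1, −2)·P⁻¹.
Then T⁸ = P·diag(1, 256)·P⁻¹ = [[−2, 768], [−1, 256]] · [[1, −3], [1, −2]] = [[766, −1530], [255, −509]].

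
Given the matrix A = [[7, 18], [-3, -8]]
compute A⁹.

tr A = -1 and det A = -2, so the characteristic polynomial is λ² − (-1)λ + (-2) with roots -2 and 1.
Eigenvectors give P = [[-2, 3], [1, -1]] with P⁻¹ = [[1, 3], [1, 2]], and A = P·diag(-2, 1)·P⁻¹.
Then A⁹ = P·diag(-512, 1)·P⁻¹ = [[1024, 3], [-512, -1]] · [[1, 3], [1, 2]] = [[1027, 3078], [-513, -1538]].

[[1027, 3078], [-513, -1538]]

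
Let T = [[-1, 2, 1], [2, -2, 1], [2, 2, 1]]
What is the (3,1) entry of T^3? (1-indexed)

T^2 = [[7, -4, 2], [-4, 10, 1], [4, 2, 5]]
T^3 = [[-11, 26, 5], [26, -26, 7], [10, 14, 11]]

10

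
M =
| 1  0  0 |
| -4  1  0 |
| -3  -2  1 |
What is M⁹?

M = I + N where N = [[0, 0, 0], [-4, 0, 0], [-3, -2, 0]] is strictly lower-triangular, so N³ = 0.
(I + N)⁹ = I + 9·N + 36·N² = [[1, 0, 0], [-36, 1, 0], [261, -18, 1]].

[[1, 0, 0], [-36, 1, 0], [261, -18, 1]]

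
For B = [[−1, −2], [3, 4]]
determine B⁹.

tr B = 3 and det B = 2, so the characteristic polynomial is λ² − (3)λ + (2) with roots 1 and 2.
Eigenvectors give P = [[−1, −2], [1, 3]] with P⁻¹ = [[−3, −2], [1, 1]], and B = P·diag(1, 2)·P⁻¹.
Then B⁹ = P·diag(1, 512)·P⁻¹ = [[−1, −1024], [1, 1536]] · [[−3, −2], [1, 1]] = [[−1021, −1022], [1533, 1534]].

[[−1021, −1022], [1533, 1534]]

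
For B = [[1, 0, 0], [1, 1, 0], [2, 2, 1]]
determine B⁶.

B = I + N where N = [[0, 0, 0], [1, 0, 0], [2, 2, 0]] is strictly lower-triangular, so N³ = 0.
(I + N)⁶ = I + 6·N + 15·N² = [[1, 0, 0], [6, 1, 0], [42, 12, 1]].

[[1, 0, 0], [6, 1, 0], [42, 12, 1]]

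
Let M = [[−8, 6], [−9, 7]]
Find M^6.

[[190, −126], [189, −125]]

tr M = −1 and det M = −2, so the characteristic polynomial is λ² − (−1)λ + (−2) with roots 1 and −2.
Eigenvectors give P = [[2, 1], [3, 1]] with P⁻¹ = [[−1, 1], [3, −2]], and M = P·diag(1, −2)·P⁻¹.
Then M^6 = P·diag(1, 64)·P⁻¹ = [[2, 64], [3, 64]] · [[−1, 1], [3, −2]] = [[190, −126], [189, −125]].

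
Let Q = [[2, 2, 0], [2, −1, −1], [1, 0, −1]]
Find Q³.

[[18, 14, 0], [14, −3, −7], [7, 0, −3]]

Q² = [[8, 2, −2], [1, 5, 2], [1, 2, 1]]
Q³ = [[18, 14, 0], [14, −3, −7], [7, 0, −3]]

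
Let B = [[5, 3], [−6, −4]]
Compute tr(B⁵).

tr B = 1 and det B = −2, so the characteristic polynomial is λ² − (1)λ + (−2) with roots −1 and 2.
Eigenvectors give P = [[−1, −1], [2, 1]] with P⁻¹ = [[1, 1], [−2, −1]], and B = P·diag(−1, 2)·P⁻¹.
Then B⁵ = P·diag(−1, 32)·P⁻¹ = [[1, −32], [−2, 32]] · [[1, 1], [−2, −1]] = [[65, 33], [−66, −34]].

31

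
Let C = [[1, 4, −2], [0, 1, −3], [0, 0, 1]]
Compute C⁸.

[[1, 32, −352], [0, 1, −24], [0, 0, 1]]

C = I + N where N = [[0, 4, −2], [0, 0, −3], [0, 0, 0]] is strictly upper-triangular, so N³ = 0.
(I + N)⁸ = I + 8·N + 28·N² = [[1, 32, −352], [0, 1, −24], [0, 0, 1]].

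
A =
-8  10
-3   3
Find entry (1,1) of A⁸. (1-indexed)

38086

tr A = -5 and det A = 6, so the characteristic polynomial is λ² − (-5)λ + (6) with roots -2 and -3.
Eigenvectors give P = [[5, 2], [3, 1]] with P⁻¹ = [[-1, 2], [3, -5]], and A = P·diag(-2, -3)·P⁻¹.
Then A⁸ = P·diag(256, 6561)·P⁻¹ = [[1280, 13122], [768, 6561]] · [[-1, 2], [3, -5]] = [[38086, -63050], [18915, -31269]].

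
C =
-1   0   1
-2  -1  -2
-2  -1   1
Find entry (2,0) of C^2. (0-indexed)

2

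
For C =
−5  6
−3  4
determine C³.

[[−17, 18], [−9, 10]]

tr C = −1 and det C = −2, so the characteristic polynomial is λ² − (−1)λ + (−2) with roots 1 and −2.
Eigenvectors give P = [[−1, 2], [−1, 1]] with P⁻¹ = [[1, −2], [1, −1]], and C = P·diag(1, −2)·P⁻¹.
Then C³ = P·diag(1, −8)·P⁻¹ = [[−1, −16], [−1, −8]] · [[1, −2], [1, −1]] = [[−17, 18], [−9, 10]].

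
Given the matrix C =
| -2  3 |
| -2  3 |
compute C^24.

C² = C (a projection; rank 1, trace 1), so C^24 = C.

[[-2, 3], [-2, 3]]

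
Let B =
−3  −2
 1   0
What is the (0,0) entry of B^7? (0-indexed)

tr B = −3 and det B = 2, so the characteristic polynomial is λ² − (−3)λ + (2) with roots −2 and −1.
Eigenvectors give P = [[2, −1], [−1, 1]] with P⁻¹ = [[1, 1], [1, 2]], and B = P·diag(−2, −1)·P⁻¹.
Then B^7 = P·diag(−128, −1)·P⁻¹ = [[−256, 1], [128, −1]] · [[1, 1], [1, 2]] = [[−255, −254], [127, 126]].

−255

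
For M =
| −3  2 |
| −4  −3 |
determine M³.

M² = [[1, −12], [24, 1]]
M³ = [[45, 38], [−76, 45]]

[[45, 38], [−76, 45]]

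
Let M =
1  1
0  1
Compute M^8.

[[1, 8], [0, 1]]

M = I + N where N = [[0, 1], [0, 0]] is strictly upper-triangular, so N^2 = 0.
(I + N)^8 = I + 8·N = [[1, 8], [0, 1]].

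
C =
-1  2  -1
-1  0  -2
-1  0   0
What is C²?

[[0, -2, -3], [3, -2, 1], [1, -2, 1]]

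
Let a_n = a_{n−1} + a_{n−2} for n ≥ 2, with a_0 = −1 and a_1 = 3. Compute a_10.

131

With companion matrix A = [[1, 1], [1, 0]], [a_n, a_{n−1}]ᵀ = A·[a_{n−1}, a_{n−2}]ᵀ, so [a_10, a_9]ᵀ = A^9·[a_1, a_0]ᵀ.
A^9 = [[55, 34], [34, 21]], giving [a_10, a_9]ᵀ = [[131], [81]].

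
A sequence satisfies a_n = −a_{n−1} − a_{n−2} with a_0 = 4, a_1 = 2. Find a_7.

2

With companion matrix M = [[−1, −1], [1, 0]], [a_n, a_{n−1}]ᵀ = M·[a_{n−1}, a_{n−2}]ᵀ, so [a_7, a_6]ᵀ = M⁶·[a_1, a_0]ᵀ.
M⁶ = [[1, 0], [0, 1]], giving [a_7, a_6]ᵀ = [[2], [4]].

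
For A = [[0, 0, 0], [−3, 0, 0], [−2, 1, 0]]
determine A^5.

[[0, 0, 0], [0, 0, 0], [0, 0, 0]]

A is strictly triangular, hence nilpotent: A^3 = 0, so A^5 = 0.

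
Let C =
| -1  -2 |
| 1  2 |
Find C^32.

C² = C (a projection; rank 1, trace 1), so C^32 = C.

[[-1, -2], [1, 2]]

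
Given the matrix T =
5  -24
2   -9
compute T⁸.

[[-19679, 78720], [-6560, 26241]]

tr T = -4 and det T = 3, so the characteristic polynomial is λ² − (-4)λ + (3) with roots -3 and -1.
Eigenvectors give P = [[3, 4], [1, 1]] with P⁻¹ = [[-1, 4], [1, -3]], and T = P·diag(-3, -1)·P⁻¹.
Then T⁸ = P·diag(6561, 1)·P⁻¹ = [[19683, 4], [6561, 1]] · [[-1, 4], [1, -3]] = [[-19679, 78720], [-6560, 26241]].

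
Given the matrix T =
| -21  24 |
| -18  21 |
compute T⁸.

tr T = 0 and det T = -9, so the characteristic polynomial is λ² − (0)λ + (-9) with roots -3 and 3.
Eigenvectors give P = [[4, -1], [3, -1]] with P⁻¹ = [[1, -1], [3, -4]], and T = P·diag(-3, 3)·P⁻¹.
Then T⁸ = P·diag(6561, 6561)·P⁻¹ = [[26244, -6561], [19683, -6561]] · [[1, -1], [3, -4]] = [[6561, 0], [0, 6561]].

[[6561, 0], [0, 6561]]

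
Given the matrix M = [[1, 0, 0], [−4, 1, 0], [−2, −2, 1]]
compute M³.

M = I + N where N = [[0, 0, 0], [−4, 0, 0], [−2, −2, 0]] is strictly lower-triangular, so N³ = 0.
(I + N)³ = I + 3·N + 3·N² = [[1, 0, 0], [−12, 1, 0], [18, −6, 1]].

[[1, 0, 0], [−12, 1, 0], [18, −6, 1]]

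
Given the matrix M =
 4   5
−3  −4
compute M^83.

[[4, 5], [−3, −4]]

M² = I (check: tr M = 0 and det M = −1), so M^83 = M since 83 is odd.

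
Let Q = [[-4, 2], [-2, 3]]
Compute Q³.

Q² = [[12, -2], [2, 5]]
Q³ = [[-44, 18], [-18, 19]]

[[-44, 18], [-18, 19]]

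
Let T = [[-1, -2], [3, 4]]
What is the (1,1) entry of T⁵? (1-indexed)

-61

tr T = 3 and det T = 2, so the characteristic polynomial is λ² − (3)λ + (2) with roots 1 and 2.
Eigenvectors give P = [[-1, -2], [1, 3]] with P⁻¹ = [[-3, -2], [1, 1]], and T = P·diag(1, 2)·P⁻¹.
Then T⁵ = P·diag(1, 32)·P⁻¹ = [[-1, -64], [1, 96]] · [[-3, -2], [1, 1]] = [[-61, -62], [93, 94]].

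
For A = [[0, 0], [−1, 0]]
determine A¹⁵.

[[0, 0], [0, 0]]

A is strictly triangular, hence nilpotent: A² = 0, so A¹⁵ = 0.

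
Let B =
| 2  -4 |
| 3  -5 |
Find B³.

tr B = -3 and det B = 2, so the characteristic polynomial is λ² − (-3)λ + (2) with roots -2 and -1.
Eigenvectors give P = [[1, 4], [1, 3]] with P⁻¹ = [[-3, 4], [1, -1]], and B = P·diag(-2, -1)·P⁻¹.
Then B³ = P·diag(-8, -1)·P⁻¹ = [[-8, -4], [-8, -3]] · [[-3, 4], [1, -1]] = [[20, -28], [21, -29]].

[[20, -28], [21, -29]]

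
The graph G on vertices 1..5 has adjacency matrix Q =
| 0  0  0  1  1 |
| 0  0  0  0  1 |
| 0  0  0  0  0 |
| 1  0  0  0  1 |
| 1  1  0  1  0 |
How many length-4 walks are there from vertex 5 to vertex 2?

2

The number of length-4 walks from vertex 5 to vertex 2 is entry (5,2) of Q⁴, where Q is the adjacency matrix.
Q² = [[2, 1, 0, 1, 1], [1, 1, 0, 1, 0], [0, 0, 0, 0, 0], [1, 1, 0, 2, 1], [1, 0, 0, 1, 3]]
Q³ = [[2, 1, 0, 3, 4], [1, 0, 0, 1, 3], [0, 0, 0, 0, 0], [3, 1, 0, 2, 4], [4, 3, 0, 4, 2]]
Q⁴ = [[7, 4, 0, 6, 6], [4, 3, 0, 4, 2], [0, 0, 0, 0, 0], [6, 4, 0, 7, 6], [6, 2, 0, 6, 11]]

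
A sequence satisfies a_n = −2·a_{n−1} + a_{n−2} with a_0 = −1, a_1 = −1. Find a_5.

−17

With companion matrix B = [[−2, 1], [1, 0]], [a_n, a_{n−1}]ᵀ = B·[a_{n−1}, a_{n−2}]ᵀ, so [a_5, a_4]ᵀ = B⁴·[a_1, a_0]ᵀ.
B⁴ = [[29, −12], [−12, 5]], giving [a_5, a_4]ᵀ = [[−17], [7]].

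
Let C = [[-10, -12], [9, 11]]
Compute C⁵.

tr C = 1 and det C = -2, so the characteristic polynomial is λ² − (1)λ + (-2) with roots -1 and 2.
Eigenvectors give P = [[4, -1], [-3, 1]] with P⁻¹ = [[1, 1], [3, 4]], and C = P·diag(-1, 2)·P⁻¹.
Then C⁵ = P·diag(-1, 32)·P⁻¹ = [[-4, -32], [3, 32]] · [[1, 1], [3, 4]] = [[-100, -132], [99, 131]].

[[-100, -132], [99, 131]]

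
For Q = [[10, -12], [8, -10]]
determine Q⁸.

[[256, 0], [0, 256]]

tr Q = 0 and det Q = -4, so the characteristic polynomial is λ² − (0)λ + (-4) with roots 2 and -2.
Eigenvectors give P = [[3, 1], [2, 1]] with P⁻¹ = [[1, -1], [-2, 3]], and Q = P·diag(2, -2)·P⁻¹.
Then Q⁸ = P·diag(256, 256)·P⁻¹ = [[768, 256], [512, 256]] · [[1, -1], [-2, 3]] = [[256, 0], [0, 256]].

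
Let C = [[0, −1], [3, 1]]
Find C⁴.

C² = [[−3, −1], [3, −2]]
C³ = [[−3, 2], [−6, −5]]
C⁴ = [[6, 5], [−15, 1]]

[[6, 5], [−15, 1]]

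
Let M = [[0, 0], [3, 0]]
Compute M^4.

M is strictly triangular, hence nilpotent: M^2 = 0, so M^4 = 0.

[[0, 0], [0, 0]]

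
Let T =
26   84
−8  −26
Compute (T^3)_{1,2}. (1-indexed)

336

tr T = 0 and det T = −4, so the characteristic polynomial is λ² − (0)λ + (−4) with roots 2 and −2.
Eigenvectors give P = [[7, −3], [−2, 1]] with P⁻¹ = [[1, 3], [2, 7]], and T = P·diag(2, −2)·P⁻¹.
Then T^3 = P·diag(8, −8)·P⁻¹ = [[56, 24], [−16, −8]] · [[1, 3], [2, 7]] = [[104, 336], [−32, −104]].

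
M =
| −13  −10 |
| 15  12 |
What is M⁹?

[[−60073, −40390], [60585, 40902]]

tr M = −1 and det M = −6, so the characteristic polynomial is λ² − (−1)λ + (−6) with roots 2 and −3.
Eigenvectors give P = [[−2, −1], [3, 1]] with P⁻¹ = [[1, 1], [−3, −2]], and M = P·diag(2, −3)·P⁻¹.
Then M⁹ = P·diag(512, −19683)·P⁻¹ = [[−1024, 19683], [1536, −19683]] · [[1, 1], [−3, −2]] = [[−60073, −40390], [60585, 40902]].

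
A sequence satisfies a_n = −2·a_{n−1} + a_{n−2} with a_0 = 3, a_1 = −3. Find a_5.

−123

With companion matrix C = [[−2, 1], [1, 0]], [a_n, a_{n−1}]ᵀ = C·[a_{n−1}, a_{n−2}]ᵀ, so [a_5, a_4]ᵀ = C^4·[a_1, a_0]ᵀ.
C^4 = [[29, −12], [−12, 5]], giving [a_5, a_4]ᵀ = [[−123], [51]].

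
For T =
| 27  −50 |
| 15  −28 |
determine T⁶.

tr T = −1 and det T = −6, so the characteristic polynomial is λ² − (−1)λ + (−6) with roots 2 and −3.
Eigenvectors give P = [[2, −5], [1, −3]] with P⁻¹ = [[3, −5], [1, −2]], and T = P·diag(2, −3)·P⁻¹.
Then T⁶ = P·diag(64, 729)·P⁻¹ = [[128, −3645], [64, −2187]] · [[3, −5], [1, −2]] = [[−3261, 6650], [−1995, 4054]].

[[−3261, 6650], [−1995, 4054]]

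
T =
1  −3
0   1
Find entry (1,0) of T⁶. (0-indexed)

T = I + N where N = [[0, −3], [0, 0]] is strictly upper-triangular, so N² = 0.
(I + N)⁶ = I + 6·N = [[1, −18], [0, 1]].

0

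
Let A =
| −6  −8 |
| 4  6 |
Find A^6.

tr A = 0 and det A = −4, so the characteristic polynomial is λ² − (0)λ + (−4) with roots −2 and 2.
Eigenvectors give P = [[−2, −1], [1, 1]] with P⁻¹ = [[−1, −1], [1, 2]], and A = P·diag(−2, 2)·P⁻¹.
Then A^6 = P·diag(64, 64)·P⁻¹ = [[−128, −64], [64, 64]] · [[−1, −1], [1, 2]] = [[64, 0], [0, 64]].

[[64, 0], [0, 64]]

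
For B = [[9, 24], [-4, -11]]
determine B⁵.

[[489, 1464], [-244, -731]]

tr B = -2 and det B = -3, so the characteristic polynomial is λ² − (-2)λ + (-3) with roots 1 and -3.
Eigenvectors give P = [[3, 2], [-1, -1]] with P⁻¹ = [[1, 2], [-1, -3]], and B = P·diag(1, -3)·P⁻¹.
Then B⁵ = P·diag(1, -243)·P⁻¹ = [[3, -486], [-1, 243]] · [[1, 2], [-1, -3]] = [[489, 1464], [-244, -731]].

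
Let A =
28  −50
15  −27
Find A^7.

[[13762, −23150], [6945, −11703]]

tr A = 1 and det A = −6, so the characteristic polynomial is λ² − (1)λ + (−6) with roots 3 and −2.
Eigenvectors give P = [[2, −5], [1, −3]] with P⁻¹ = [[3, −5], [1, −2]], and A = P·diag(3, −2)·P⁻¹.
Then A^7 = P·diag(2187, −128)·P⁻¹ = [[4374, 640], [2187, 384]] · [[3, −5], [1, −2]] = [[13762, −23150], [6945, −11703]].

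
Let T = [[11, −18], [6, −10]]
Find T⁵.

tr T = 1 and det T = −2, so the characteristic polynomial is λ² − (1)λ + (−2) with roots 2 and −1.
Eigenvectors give P = [[2, −3], [1, −2]] with P⁻¹ = [[2, −3], [1, −2]], and T = P·diag(2, −1)·P⁻¹.
Then T⁵ = P·diag(32, −1)·P⁻¹ = [[64, 3], [32, 2]] · [[2, −3], [1, −2]] = [[131, −198], [66, −100]].

[[131, −198], [66, −100]]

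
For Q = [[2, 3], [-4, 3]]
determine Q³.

[[-76, 21], [-28, -69]]

Q² = [[-8, 15], [-20, -3]]
Q³ = [[-76, 21], [-28, -69]]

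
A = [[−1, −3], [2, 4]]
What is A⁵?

tr A = 3 and det A = 2, so the characteristic polynomial is λ² − (3)λ + (2) with roots 1 and 2.
Eigenvectors give P = [[3, −1], [−2, 1]] with P⁻¹ = [[1, 1], [2, 3]], and A = P·diag(1, 2)·P⁻¹.
Then A⁵ = P·diag(1, 32)·P⁻¹ = [[3, −32], [−2, 32]] · [[1, 1], [2, 3]] = [[−61, −93], [62, 94]].

[[−61, −93], [62, 94]]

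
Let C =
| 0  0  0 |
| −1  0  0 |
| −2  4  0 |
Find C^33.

[[0, 0, 0], [0, 0, 0], [0, 0, 0]]

C is strictly triangular, hence nilpotent: C^3 = 0, so C^33 = 0.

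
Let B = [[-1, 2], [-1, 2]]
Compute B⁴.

B² = [[-1, 2], [-1, 2]]
B³ = [[-1, 2], [-1, 2]]
B⁴ = [[-1, 2], [-1, 2]]

[[-1, 2], [-1, 2]]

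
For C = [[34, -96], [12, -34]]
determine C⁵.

tr C = 0 and det C = -4, so the characteristic polynomial is λ² − (0)λ + (-4) with roots 2 and -2.
Eigenvectors give P = [[3, -8], [1, -3]] with P⁻¹ = [[3, -8], [1, -3]], and C = P·diag(2, -2)·P⁻¹.
Then C⁵ = P·diag(32, -32)·P⁻¹ = [[96, 256], [32, 96]] · [[3, -8], [1, -3]] = [[544, -1536], [192, -544]].

[[544, -1536], [192, -544]]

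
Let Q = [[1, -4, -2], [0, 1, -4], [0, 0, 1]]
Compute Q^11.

[[1, -44, 858], [0, 1, -44], [0, 0, 1]]

Q = I + N where N = [[0, -4, -2], [0, 0, -4], [0, 0, 0]] is strictly upper-triangular, so N^3 = 0.
(I + N)^11 = I + 11·N + 55·N^2 = [[1, -44, 858], [0, 1, -44], [0, 0, 1]].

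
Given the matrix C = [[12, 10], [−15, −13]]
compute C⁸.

tr C = −1 and det C = −6, so the characteristic polynomial is λ² − (−1)λ + (−6) with roots 2 and −3.
Eigenvectors give P = [[1, 2], [−1, −3]] with P⁻¹ = [[3, 2], [−1, −1]], and C = P·diag(2, −3)·P⁻¹.
Then C⁸ = P·diag(256, 6561)·P⁻¹ = [[256, 13122], [−256, −19683]] · [[3, 2], [−1, −1]] = [[−12354, −12610], [18915, 19171]].

[[−12354, −12610], [18915, 19171]]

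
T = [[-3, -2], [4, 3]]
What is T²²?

T² = I (check: tr T = 0 and det T = -1), so T²² = I since 22 is even.

[[1, 0], [0, 1]]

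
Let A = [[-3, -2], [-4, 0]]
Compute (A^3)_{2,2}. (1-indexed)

-24

A^2 = [[17, 6], [12, 8]]
A^3 = [[-75, -34], [-68, -24]]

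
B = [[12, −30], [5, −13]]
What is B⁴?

[[−114, 390], [−65, 211]]

tr B = −1 and det B = −6, so the characteristic polynomial is λ² − (−1)λ + (−6) with roots 2 and −3.
Eigenvectors give P = [[−3, −2], [−1, −1]] with P⁻¹ = [[−1, 2], [1, −3]], and B = P·diag(2, −3)·P⁻¹.
Then B⁴ = P·diag(16, 81)·P⁻¹ = [[−48, −162], [−16, −81]] · [[−1, 2], [1, −3]] = [[−114, 390], [−65, 211]].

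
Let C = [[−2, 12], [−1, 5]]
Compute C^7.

tr C = 3 and det C = 2, so the characteristic polynomial is λ² − (3)λ + (2) with roots 1 and 2.
Eigenvectors give P = [[4, 3], [1, 1]] with P⁻¹ = [[1, −3], [−1, 4]], and C = P·diag(1, 2)·P⁻¹.
Then C^7 = P·diag(1, 128)·P⁻¹ = [[4, 384], [1, 128]] · [[1, −3], [−1, 4]] = [[−380, 1524], [−127, 509]].

[[−380, 1524], [−127, 509]]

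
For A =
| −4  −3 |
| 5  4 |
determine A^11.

[[−4, −3], [5, 4]]

A² = I (check: tr A = 0 and det A = −1), so A^11 = A since 11 is odd.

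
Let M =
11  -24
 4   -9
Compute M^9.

tr M = 2 and det M = -3, so the characteristic polynomial is λ² − (2)λ + (-3) with roots -1 and 3.
Eigenvectors give P = [[2, 3], [1, 1]] with P⁻¹ = [[-1, 3], [1, -2]], and M = P·diag(-1, 3)·P⁻¹.
Then M^9 = P·diag(-1, 19683)·P⁻¹ = [[-2, 59049], [-1, 19683]] · [[-1, 3], [1, -2]] = [[59051, -118104], [19684, -39369]].

[[59051, -118104], [19684, -39369]]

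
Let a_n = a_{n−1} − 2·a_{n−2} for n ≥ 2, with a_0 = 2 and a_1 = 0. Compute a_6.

With companion matrix M = [[1, −2], [1, 0]], [a_n, a_{n−1}]ᵀ = M·[a_{n−1}, a_{n−2}]ᵀ, so [a_6, a_5]ᵀ = M^5·[a_1, a_0]ᵀ.
M^5 = [[5, 2], [−1, 6]], giving [a_6, a_5]ᵀ = [[4], [12]].

4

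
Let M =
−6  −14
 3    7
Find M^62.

[[−6, −14], [3, 7]]

M² = M (a projection; rank 1, trace 1), so M^62 = M.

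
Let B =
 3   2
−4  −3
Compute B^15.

[[3, 2], [−4, −3]]

B² = I (check: tr B = 0 and det B = −1), so B^15 = B since 15 is odd.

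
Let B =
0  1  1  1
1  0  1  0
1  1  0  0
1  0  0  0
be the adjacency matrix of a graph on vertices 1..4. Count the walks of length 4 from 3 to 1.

The number of length-4 walks from vertex 3 to vertex 1 is entry (3,1) of B⁴, where B is the adjacency matrix.
B² = [[3, 1, 1, 0], [1, 2, 1, 1], [1, 1, 2, 1], [0, 1, 1, 1]]
B³ = [[2, 4, 4, 3], [4, 2, 3, 1], [4, 3, 2, 1], [3, 1, 1, 0]]
B⁴ = [[11, 6, 6, 2], [6, 7, 6, 4], [6, 6, 7, 4], [2, 4, 4, 3]]

6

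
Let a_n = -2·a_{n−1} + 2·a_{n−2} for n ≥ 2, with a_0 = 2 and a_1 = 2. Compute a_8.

With companion matrix C = [[-2, 2], [1, 0]], [a_n, a_{n−1}]ᵀ = C·[a_{n−1}, a_{n−2}]ᵀ, so [a_8, a_7]ᵀ = C⁷·[a_1, a_0]ᵀ.
C⁷ = [[-896, 656], [328, -240]], giving [a_8, a_7]ᵀ = [[-480], [176]].

-480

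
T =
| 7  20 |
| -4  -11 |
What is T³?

[[103, 260], [-52, -131]]

tr T = -4 and det T = 3, so the characteristic polynomial is λ² − (-4)λ + (3) with roots -3 and -1.
Eigenvectors give P = [[2, 5], [-1, -2]] with P⁻¹ = [[-2, -5], [1, 2]], and T = P·diag(-3, -1)·P⁻¹.
Then T³ = P·diag(-27, -1)·P⁻¹ = [[-54, -5], [27, 2]] · [[-2, -5], [1, 2]] = [[103, 260], [-52, -131]].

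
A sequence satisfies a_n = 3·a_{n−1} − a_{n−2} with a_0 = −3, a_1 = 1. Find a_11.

38006

With companion matrix M = [[3, −1], [1, 0]], [a_n, a_{n−1}]ᵀ = M·[a_{n−1}, a_{n−2}]ᵀ, so [a_11, a_10]ᵀ = M¹⁰·[a_1, a_0]ᵀ.
M¹⁰ = [[17711, −6765], [6765, −2584]], giving [a_11, a_10]ᵀ = [[38006], [14517]].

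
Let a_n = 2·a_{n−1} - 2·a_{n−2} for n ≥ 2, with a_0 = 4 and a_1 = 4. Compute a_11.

With companion matrix T = [[2, -2], [1, 0]], [a_n, a_{n−1}]ᵀ = T·[a_{n−1}, a_{n−2}]ᵀ, so [a_11, a_10]ᵀ = T¹⁰·[a_1, a_0]ᵀ.
T¹⁰ = [[32, -64], [32, -32]], giving [a_11, a_10]ᵀ = [[-128], [0]].

-128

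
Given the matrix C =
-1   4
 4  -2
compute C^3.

C^2 = [[17, -12], [-12, 20]]
C^3 = [[-65, 92], [92, -88]]

[[-65, 92], [92, -88]]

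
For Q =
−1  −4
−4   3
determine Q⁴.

[[353, −336], [−336, 689]]

Q² = [[17, −8], [−8, 25]]
Q³ = [[15, −92], [−92, 107]]
Q⁴ = [[353, −336], [−336, 689]]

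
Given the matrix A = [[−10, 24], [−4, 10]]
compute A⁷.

[[−640, 1536], [−256, 640]]

tr A = 0 and det A = −4, so the characteristic polynomial is λ² − (0)λ + (−4) with roots 2 and −2.
Eigenvectors give P = [[2, 3], [1, 1]] with P⁻¹ = [[−1, 3], [1, −2]], and A = P·diag(2, −2)·P⁻¹.
Then A⁷ = P·diag(128, −128)·P⁻¹ = [[256, −384], [128, −128]] · [[−1, 3], [1, −2]] = [[−640, 1536], [−256, 640]].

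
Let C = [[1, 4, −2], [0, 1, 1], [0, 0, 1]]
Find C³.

[[1, 12, 6], [0, 1, 3], [0, 0, 1]]

C = I + N where N = [[0, 4, −2], [0, 0, 1], [0, 0, 0]] is strictly upper-triangular, so N³ = 0.
(I + N)³ = I + 3·N + 3·N² = [[1, 12, 6], [0, 1, 3], [0, 0, 1]].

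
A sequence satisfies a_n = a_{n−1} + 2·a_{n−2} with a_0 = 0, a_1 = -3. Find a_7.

-129

With companion matrix C = [[1, 2], [1, 0]], [a_n, a_{n−1}]ᵀ = C·[a_{n−1}, a_{n−2}]ᵀ, so [a_7, a_6]ᵀ = C⁶·[a_1, a_0]ᵀ.
C⁶ = [[43, 42], [21, 22]], giving [a_7, a_6]ᵀ = [[-129], [-63]].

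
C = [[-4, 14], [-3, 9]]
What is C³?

[[-106, 266], [-57, 141]]

tr C = 5 and det C = 6, so the characteristic polynomial is λ² − (5)λ + (6) with roots 2 and 3.
Eigenvectors give P = [[7, 2], [3, 1]] with P⁻¹ = [[1, -2], [-3, 7]], and C = P·diag(2, 3)·P⁻¹.
Then C³ = P·diag(8, 27)·P⁻¹ = [[56, 54], [24, 27]] · [[1, -2], [-3, 7]] = [[-106, 266], [-57, 141]].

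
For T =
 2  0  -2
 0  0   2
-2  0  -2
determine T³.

T² = [[8, 0, 0], [-4, 0, -4], [0, 0, 8]]
T³ = [[16, 0, -16], [0, 0, 16], [-16, 0, -16]]

[[16, 0, -16], [0, 0, 16], [-16, 0, -16]]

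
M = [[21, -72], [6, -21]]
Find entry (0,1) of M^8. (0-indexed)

0

tr M = 0 and det M = -9, so the characteristic polynomial is λ² − (0)λ + (-9) with roots -3 and 3.
Eigenvectors give P = [[3, 4], [1, 1]] with P⁻¹ = [[-1, 4], [1, -3]], and M = P·diag(-3, 3)·P⁻¹.
Then M^8 = P·diag(6561, 6561)·P⁻¹ = [[19683, 26244], [6561, 6561]] · [[-1, 4], [1, -3]] = [[6561, 0], [0, 6561]].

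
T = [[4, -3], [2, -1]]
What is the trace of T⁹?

513

tr T = 3 and det T = 2, so the characteristic polynomial is λ² − (3)λ + (2) with roots 1 and 2.
Eigenvectors give P = [[1, 3], [1, 2]] with P⁻¹ = [[-2, 3], [1, -1]], and T = P·diag(1, 2)·P⁻¹.
Then T⁹ = P·diag(1, 512)·P⁻¹ = [[1, 1536], [1, 1024]] · [[-2, 3], [1, -1]] = [[1534, -1533], [1022, -1021]].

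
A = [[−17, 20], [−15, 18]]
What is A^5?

tr A = 1 and det A = −6, so the characteristic polynomial is λ² − (1)λ + (−6) with roots 3 and −2.
Eigenvectors give P = [[1, 4], [1, 3]] with P⁻¹ = [[−3, 4], [1, −1]], and A = P·diag(3, −2)·P⁻¹.
Then A^5 = P·diag(243, −32)·P⁻¹ = [[243, −128], [243, −96]] · [[−3, 4], [1, −1]] = [[−857, 1100], [−825, 1068]].

[[−857, 1100], [−825, 1068]]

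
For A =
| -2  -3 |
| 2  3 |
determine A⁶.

A² = A (a projection; rank 1, trace 1), so A⁶ = A.

[[-2, -3], [2, 3]]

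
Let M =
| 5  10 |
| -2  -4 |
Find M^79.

M² = M (a projection; rank 1, trace 1), so M^79 = M.

[[5, 10], [-2, -4]]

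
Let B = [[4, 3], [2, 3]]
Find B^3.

[[130, 129], [86, 87]]

B^2 = [[22, 21], [14, 15]]
B^3 = [[130, 129], [86, 87]]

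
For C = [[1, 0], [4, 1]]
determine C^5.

C = I + N where N = [[0, 0], [4, 0]] is strictly lower-triangular, so N^2 = 0.
(I + N)^5 = I + 5·N = [[1, 0], [20, 1]].

[[1, 0], [20, 1]]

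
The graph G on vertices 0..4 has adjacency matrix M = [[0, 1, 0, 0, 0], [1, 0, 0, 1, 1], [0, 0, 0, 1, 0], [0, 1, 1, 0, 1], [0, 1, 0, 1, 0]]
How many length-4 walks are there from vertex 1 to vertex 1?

The number of length-4 walks from vertex 1 to vertex 1 is entry (1,1) of M⁴, where M is the adjacency matrix.
M² = [[1, 0, 0, 1, 1], [0, 3, 1, 1, 1], [0, 1, 1, 0, 1], [1, 1, 0, 3, 1], [1, 1, 1, 1, 2]]
M³ = [[0, 3, 1, 1, 1], [3, 2, 1, 5, 4], [1, 1, 0, 3, 1], [1, 5, 3, 2, 4], [1, 4, 1, 4, 2]]
M⁴ = [[3, 2, 1, 5, 4], [2, 12, 5, 7, 7], [1, 5, 3, 2, 4], [5, 7, 2, 12, 7], [4, 7, 4, 7, 8]]

12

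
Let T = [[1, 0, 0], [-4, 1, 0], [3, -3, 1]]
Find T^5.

[[1, 0, 0], [-20, 1, 0], [135, -15, 1]]

T = I + N where N = [[0, 0, 0], [-4, 0, 0], [3, -3, 0]] is strictly lower-triangular, so N^3 = 0.
(I + N)^5 = I + 5·N + 10·N^2 = [[1, 0, 0], [-20, 1, 0], [135, -15, 1]].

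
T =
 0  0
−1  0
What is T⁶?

[[0, 0], [0, 0]]

T is strictly triangular, hence nilpotent: T² = 0, so T⁶ = 0.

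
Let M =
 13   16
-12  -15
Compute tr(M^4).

tr M = -2 and det M = -3, so the characteristic polynomial is λ² − (-2)λ + (-3) with roots -3 and 1.
Eigenvectors give P = [[-1, -4], [1, 3]] with P⁻¹ = [[3, 4], [-1, -1]], and M = P·diag(-3, 1)·P⁻¹.
Then M^4 = P·diag(81, 1)·P⁻¹ = [[-81, -4], [81, 3]] · [[3, 4], [-1, -1]] = [[-239, -320], [240, 321]].

82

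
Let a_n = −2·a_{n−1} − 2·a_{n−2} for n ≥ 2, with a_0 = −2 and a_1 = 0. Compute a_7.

With companion matrix M = [[−2, −2], [1, 0]], [a_n, a_{n−1}]ᵀ = M·[a_{n−1}, a_{n−2}]ᵀ, so [a_7, a_6]ᵀ = M⁶·[a_1, a_0]ᵀ.
M⁶ = [[−8, −16], [8, 8]], giving [a_7, a_6]ᵀ = [[32], [−16]].

32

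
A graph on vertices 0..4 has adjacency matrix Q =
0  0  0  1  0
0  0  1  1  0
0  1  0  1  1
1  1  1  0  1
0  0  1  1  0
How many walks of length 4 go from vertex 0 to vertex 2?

The number of length-4 walks from vertex 0 to vertex 2 is entry (0,2) of Q^4, where Q is the adjacency matrix.
Q^2 = [[1, 1, 1, 0, 1], [1, 2, 1, 1, 2], [1, 1, 3, 2, 1], [0, 1, 2, 4, 1], [1, 2, 1, 1, 2]]
Q^3 = [[0, 1, 2, 4, 1], [1, 2, 5, 6, 2], [2, 5, 4, 6, 5], [4, 6, 6, 4, 6], [1, 2, 5, 6, 2]]
Q^4 = [[4, 6, 6, 4, 6], [6, 11, 10, 10, 11], [6, 10, 16, 16, 10], [4, 10, 16, 22, 10], [6, 11, 10, 10, 11]]

6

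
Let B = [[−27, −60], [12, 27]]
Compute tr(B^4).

162

tr B = 0 and det B = −9, so the characteristic polynomial is λ² − (0)λ + (−9) with roots 3 and −3.
Eigenvectors give P = [[−2, 5], [1, −2]] with P⁻¹ = [[2, 5], [1, 2]], and B = P·diag(3, −3)·P⁻¹.
Then B^4 = P·diag(81, 81)·P⁻¹ = [[−162, 405], [81, −162]] · [[2, 5], [1, 2]] = [[81, 0], [0, 81]].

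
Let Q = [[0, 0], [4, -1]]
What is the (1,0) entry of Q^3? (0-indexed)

Q^2 = [[0, 0], [-4, 1]]
Q^3 = [[0, 0], [4, -1]]

4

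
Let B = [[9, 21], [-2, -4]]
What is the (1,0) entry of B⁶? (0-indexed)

-1330

tr B = 5 and det B = 6, so the characteristic polynomial is λ² − (5)λ + (6) with roots 2 and 3.
Eigenvectors give P = [[-3, 7], [1, -2]] with P⁻¹ = [[2, 7], [1, 3]], and B = P·diag(2, 3)·P⁻¹.
Then B⁶ = P·diag(64, 729)·P⁻¹ = [[-192, 5103], [64, -1458]] · [[2, 7], [1, 3]] = [[4719, 13965], [-1330, -3926]].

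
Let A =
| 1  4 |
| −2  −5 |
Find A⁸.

tr A = −4 and det A = 3, so the characteristic polynomial is λ² − (−4)λ + (3) with roots −1 and −3.
Eigenvectors give P = [[2, −1], [−1, 1]] with P⁻¹ = [[1, 1], [1, 2]], and A = P·diag(−1, −3)·P⁻¹.
Then A⁸ = P·diag(1, 6561)·P⁻¹ = [[2, −6561], [−1, 6561]] · [[1, 1], [1, 2]] = [[−6559, −13120], [6560, 13121]].

[[−6559, −13120], [6560, 13121]]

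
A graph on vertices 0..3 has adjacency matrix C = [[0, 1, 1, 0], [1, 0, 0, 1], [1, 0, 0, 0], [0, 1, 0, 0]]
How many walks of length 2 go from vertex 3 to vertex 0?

The number of length-2 walks from vertex 3 to vertex 0 is entry (3,0) of C², where C is the adjacency matrix.
C² = [[2, 0, 0, 1], [0, 2, 1, 0], [0, 1, 1, 0], [1, 0, 0, 1]]

1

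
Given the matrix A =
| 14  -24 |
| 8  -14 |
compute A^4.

[[16, 0], [0, 16]]

tr A = 0 and det A = -4, so the characteristic polynomial is λ² − (0)λ + (-4) with roots -2 and 2.
Eigenvectors give P = [[-3, 2], [-2, 1]] with P⁻¹ = [[1, -2], [2, -3]], and A = P·diag(-2, 2)·P⁻¹.
Then A^4 = P·diag(16, 16)·P⁻¹ = [[-48, 32], [-32, 16]] · [[1, -2], [2, -3]] = [[16, 0], [0, 16]].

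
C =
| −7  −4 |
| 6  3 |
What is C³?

[[−79, −52], [78, 51]]

tr C = −4 and det C = 3, so the characteristic polynomial is λ² − (−4)λ + (3) with roots −3 and −1.
Eigenvectors give P = [[−1, −2], [1, 3]] with P⁻¹ = [[−3, −2], [1, 1]], and C = P·diag(−3, −1)·P⁻¹.
Then C³ = P·diag(−27, −1)·P⁻¹ = [[27, 2], [−27, −3]] · [[−3, −2], [1, 1]] = [[−79, −52], [78, 51]].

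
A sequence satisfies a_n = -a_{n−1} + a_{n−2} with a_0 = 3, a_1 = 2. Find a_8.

With companion matrix M = [[-1, 1], [1, 0]], [a_n, a_{n−1}]ᵀ = M·[a_{n−1}, a_{n−2}]ᵀ, so [a_8, a_7]ᵀ = M⁷·[a_1, a_0]ᵀ.
M⁷ = [[-21, 13], [13, -8]], giving [a_8, a_7]ᵀ = [[-3], [2]].

-3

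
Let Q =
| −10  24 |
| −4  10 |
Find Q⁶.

[[64, 0], [0, 64]]

tr Q = 0 and det Q = −4, so the characteristic polynomial is λ² − (0)λ + (−4) with roots −2 and 2.
Eigenvectors give P = [[3, −2], [1, −1]] with P⁻¹ = [[1, −2], [1, −3]], and Q = P·diag(−2, 2)·P⁻¹.
Then Q⁶ = P·diag(64, 64)·P⁻¹ = [[192, −128], [64, −64]] · [[1, −2], [1, −3]] = [[64, 0], [0, 64]].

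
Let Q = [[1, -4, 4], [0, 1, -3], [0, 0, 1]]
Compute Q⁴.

Q = I + N where N = [[0, -4, 4], [0, 0, -3], [0, 0, 0]] is strictly upper-triangular, so N³ = 0.
(I + N)⁴ = I + 4·N + 6·N² = [[1, -16, 88], [0, 1, -12], [0, 0, 1]].

[[1, -16, 88], [0, 1, -12], [0, 0, 1]]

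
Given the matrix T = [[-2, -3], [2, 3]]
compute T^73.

[[-2, -3], [2, 3]]

T² = T (a projection; rank 1, trace 1), so T^73 = T.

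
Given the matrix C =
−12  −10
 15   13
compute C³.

[[−78, −70], [105, 97]]

tr C = 1 and det C = −6, so the characteristic polynomial is λ² − (1)λ + (−6) with roots −2 and 3.
Eigenvectors give P = [[−1, −2], [1, 3]] with P⁻¹ = [[−3, −2], [1, 1]], and C = P·diag(−2, 3)·P⁻¹.
Then C³ = P·diag(−8, 27)·P⁻¹ = [[8, −54], [−8, 81]] · [[−3, −2], [1, 1]] = [[−78, −70], [105, 97]].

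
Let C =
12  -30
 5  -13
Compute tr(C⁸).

tr C = -1 and det C = -6, so the characteristic polynomial is λ² − (-1)λ + (-6) with roots -3 and 2.
Eigenvectors give P = [[-2, 3], [-1, 1]] with P⁻¹ = [[1, -3], [1, -2]], and C = P·diag(-3, 2)·P⁻¹.
Then C⁸ = P·diag(6561, 256)·P⁻¹ = [[-13122, 768], [-6561, 256]] · [[1, -3], [1, -2]] = [[-12354, 37830], [-6305, 19171]].

6817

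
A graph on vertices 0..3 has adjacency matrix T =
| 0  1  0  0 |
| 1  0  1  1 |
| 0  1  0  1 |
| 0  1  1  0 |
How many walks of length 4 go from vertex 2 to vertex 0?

The number of length-4 walks from vertex 2 to vertex 0 is entry (2,0) of T⁴, where T is the adjacency matrix.
T² = [[1, 0, 1, 1], [0, 3, 1, 1], [1, 1, 2, 1], [1, 1, 1, 2]]
T³ = [[0, 3, 1, 1], [3, 2, 4, 4], [1, 4, 2, 3], [1, 4, 3, 2]]
T⁴ = [[3, 2, 4, 4], [2, 11, 6, 6], [4, 6, 7, 6], [4, 6, 6, 7]]

4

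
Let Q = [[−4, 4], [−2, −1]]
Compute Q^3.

Q^2 = [[8, −20], [10, −7]]
Q^3 = [[8, 52], [−26, 47]]

[[8, 52], [−26, 47]]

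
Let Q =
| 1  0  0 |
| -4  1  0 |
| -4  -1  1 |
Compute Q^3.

[[1, 0, 0], [-12, 1, 0], [0, -3, 1]]

Q = I + N where N = [[0, 0, 0], [-4, 0, 0], [-4, -1, 0]] is strictly lower-triangular, so N^3 = 0.
(I + N)^3 = I + 3·N + 3·N^2 = [[1, 0, 0], [-12, 1, 0], [0, -3, 1]].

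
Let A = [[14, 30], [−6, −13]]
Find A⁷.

tr A = 1 and det A = −2, so the characteristic polynomial is λ² − (1)λ + (−2) with roots 2 and −1.
Eigenvectors give P = [[5, −2], [−2, 1]] with P⁻¹ = [[1, 2], [2, 5]], and A = P·diag(2, −1)·P⁻¹.
Then A⁷ = P·diag(128, −1)·P⁻¹ = [[640, 2], [−256, −1]] · [[1, 2], [2, 5]] = [[644, 1290], [−258, −517]].

[[644, 1290], [−258, −517]]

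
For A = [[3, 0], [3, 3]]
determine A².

[[9, 0], [18, 9]]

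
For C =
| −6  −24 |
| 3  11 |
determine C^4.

tr C = 5 and det C = 6, so the characteristic polynomial is λ² − (5)λ + (6) with roots 2 and 3.
Eigenvectors give P = [[−3, −8], [1, 3]] with P⁻¹ = [[−3, −8], [1, 3]], and C = P·diag(2, 3)·P⁻¹.
Then C^4 = P·diag(16, 81)·P⁻¹ = [[−48, −648], [16, 243]] · [[−3, −8], [1, 3]] = [[−504, −1560], [195, 601]].

[[−504, −1560], [195, 601]]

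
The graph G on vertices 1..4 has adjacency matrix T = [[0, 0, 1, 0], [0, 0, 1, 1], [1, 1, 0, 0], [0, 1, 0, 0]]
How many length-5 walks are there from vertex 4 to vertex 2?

5

The number of length-5 walks from vertex 4 to vertex 2 is entry (4,2) of T⁵, where T is the adjacency matrix.
T² = [[1, 1, 0, 0], [1, 2, 0, 0], [0, 0, 2, 1], [0, 0, 1, 1]]
T³ = [[0, 0, 2, 1], [0, 0, 3, 2], [2, 3, 0, 0], [1, 2, 0, 0]]
T⁴ = [[2, 3, 0, 0], [3, 5, 0, 0], [0, 0, 5, 3], [0, 0, 3, 2]]
T⁵ = [[0, 0, 5, 3], [0, 0, 8, 5], [5, 8, 0, 0], [3, 5, 0, 0]]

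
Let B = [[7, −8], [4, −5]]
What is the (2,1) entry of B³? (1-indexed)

28

tr B = 2 and det B = −3, so the characteristic polynomial is λ² − (2)λ + (−3) with roots 3 and −1.
Eigenvectors give P = [[2, 1], [1, 1]] with P⁻¹ = [[1, −1], [−1, 2]], and B = P·diag(3, −1)·P⁻¹.
Then B³ = P·diag(27, −1)·P⁻¹ = [[54, −1], [27, −1]] · [[1, −1], [−1, 2]] = [[55, −56], [28, −29]].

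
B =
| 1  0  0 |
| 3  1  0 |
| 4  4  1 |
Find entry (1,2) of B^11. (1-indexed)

B = I + N where N = [[0, 0, 0], [3, 0, 0], [4, 4, 0]] is strictly lower-triangular, so N^3 = 0.
(I + N)^11 = I + 11·N + 55·N^2 = [[1, 0, 0], [33, 1, 0], [704, 44, 1]].

0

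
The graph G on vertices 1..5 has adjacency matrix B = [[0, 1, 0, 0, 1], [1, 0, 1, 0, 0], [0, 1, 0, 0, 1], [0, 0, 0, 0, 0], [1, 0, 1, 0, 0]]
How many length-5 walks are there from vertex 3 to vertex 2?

16

The number of length-5 walks from vertex 3 to vertex 2 is entry (3,2) of B⁵, where B is the adjacency matrix.
B² = [[2, 0, 2, 0, 0], [0, 2, 0, 0, 2], [2, 0, 2, 0, 0], [0, 0, 0, 0, 0], [0, 2, 0, 0, 2]]
B³ = [[0, 4, 0, 0, 4], [4, 0, 4, 0, 0], [0, 4, 0, 0, 4], [0, 0, 0, 0, 0], [4, 0, 4, 0, 0]]
B⁴ = [[8, 0, 8, 0, 0], [0, 8, 0, 0, 8], [8, 0, 8, 0, 0], [0, 0, 0, 0, 0], [0, 8, 0, 0, 8]]
B⁵ = [[0, 16, 0, 0, 16], [16, 0, 16, 0, 0], [0, 16, 0, 0, 16], [0, 0, 0, 0, 0], [16, 0, 16, 0, 0]]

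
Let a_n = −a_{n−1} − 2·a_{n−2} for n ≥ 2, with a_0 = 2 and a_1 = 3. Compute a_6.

With companion matrix A = [[−1, −2], [1, 0]], [a_n, a_{n−1}]ᵀ = A·[a_{n−1}, a_{n−2}]ᵀ, so [a_6, a_5]ᵀ = A^5·[a_1, a_0]ᵀ.
A^5 = [[−5, 2], [−1, −6]], giving [a_6, a_5]ᵀ = [[−11], [−15]].

−11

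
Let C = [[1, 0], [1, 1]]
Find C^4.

C = I + N where N = [[0, 0], [1, 0]] is strictly lower-triangular, so N^2 = 0.
(I + N)^4 = I + 4·N = [[1, 0], [4, 1]].

[[1, 0], [4, 1]]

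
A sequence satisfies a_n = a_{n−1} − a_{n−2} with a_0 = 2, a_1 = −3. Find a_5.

With companion matrix Q = [[1, −1], [1, 0]], [a_n, a_{n−1}]ᵀ = Q·[a_{n−1}, a_{n−2}]ᵀ, so [a_5, a_4]ᵀ = Q⁴·[a_1, a_0]ᵀ.
Q⁴ = [[−1, 1], [−1, 0]], giving [a_5, a_4]ᵀ = [[5], [3]].

5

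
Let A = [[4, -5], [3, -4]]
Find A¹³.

A² = I (check: tr A = 0 and det A = -1), so A¹³ = A since 13 is odd.

[[4, -5], [3, -4]]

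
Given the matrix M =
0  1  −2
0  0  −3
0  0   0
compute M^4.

M is strictly triangular, hence nilpotent: M^3 = 0, so M^4 = 0.

[[0, 0, 0], [0, 0, 0], [0, 0, 0]]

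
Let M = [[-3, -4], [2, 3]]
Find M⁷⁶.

M² = I (check: tr M = 0 and det M = -1), so M⁷⁶ = I since 76 is even.

[[1, 0], [0, 1]]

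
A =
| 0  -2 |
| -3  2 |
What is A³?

[[12, -20], [-30, 32]]

A² = [[6, -4], [-6, 10]]
A³ = [[12, -20], [-30, 32]]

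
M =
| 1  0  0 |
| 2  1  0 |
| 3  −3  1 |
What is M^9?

M = I + N where N = [[0, 0, 0], [2, 0, 0], [3, −3, 0]] is strictly lower-triangular, so N^3 = 0.
(I + N)^9 = I + 9·N + 36·N^2 = [[1, 0, 0], [18, 1, 0], [−189, −27, 1]].

[[1, 0, 0], [18, 1, 0], [−189, −27, 1]]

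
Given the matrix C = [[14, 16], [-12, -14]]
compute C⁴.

[[16, 0], [0, 16]]

tr C = 0 and det C = -4, so the characteristic polynomial is λ² − (0)λ + (-4) with roots -2 and 2.
Eigenvectors give P = [[1, -4], [-1, 3]] with P⁻¹ = [[-3, -4], [-1, -1]], and C = P·diag(-2, 2)·P⁻¹.
Then C⁴ = P·diag(16, 16)·P⁻¹ = [[16, -64], [-16, 48]] · [[-3, -4], [-1, -1]] = [[16, 0], [0, 16]].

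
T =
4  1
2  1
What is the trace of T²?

21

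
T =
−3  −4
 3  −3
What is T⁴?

[[−423, −144], [108, −423]]

T² = [[−3, 24], [−18, −3]]
T³ = [[81, −60], [45, 81]]
T⁴ = [[−423, −144], [108, −423]]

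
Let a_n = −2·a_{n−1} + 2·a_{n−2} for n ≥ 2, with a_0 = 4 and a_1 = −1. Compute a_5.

With companion matrix M = [[−2, 2], [1, 0]], [a_n, a_{n−1}]ᵀ = M·[a_{n−1}, a_{n−2}]ᵀ, so [a_5, a_4]ᵀ = M⁴·[a_1, a_0]ᵀ.
M⁴ = [[44, −32], [−16, 12]], giving [a_5, a_4]ᵀ = [[−172], [64]].

−172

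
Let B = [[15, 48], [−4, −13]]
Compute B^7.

tr B = 2 and det B = −3, so the characteristic polynomial is λ² − (2)λ + (−3) with roots −1 and 3.
Eigenvectors give P = [[−3, 4], [1, −1]] with P⁻¹ = [[1, 4], [1, 3]], and B = P·diag(−1, 3)·P⁻¹.
Then B^7 = P·diag(−1, 2187)·P⁻¹ = [[3, 8748], [−1, −2187]] · [[1, 4], [1, 3]] = [[8751, 26256], [−2188, −6565]].

[[8751, 26256], [−2188, −6565]]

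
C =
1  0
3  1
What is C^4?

C = I + N where N = [[0, 0], [3, 0]] is strictly lower-triangular, so N^2 = 0.
(I + N)^4 = I + 4·N = [[1, 0], [12, 1]].

[[1, 0], [12, 1]]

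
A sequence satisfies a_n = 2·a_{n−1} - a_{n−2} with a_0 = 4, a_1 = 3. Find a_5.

With companion matrix B = [[2, -1], [1, 0]], [a_n, a_{n−1}]ᵀ = B·[a_{n−1}, a_{n−2}]ᵀ, so [a_5, a_4]ᵀ = B⁴·[a_1, a_0]ᵀ.
B⁴ = [[5, -4], [4, -3]], giving [a_5, a_4]ᵀ = [[-1], [0]].

-1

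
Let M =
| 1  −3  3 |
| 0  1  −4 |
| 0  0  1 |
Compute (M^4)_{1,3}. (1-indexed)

84

M = I + N where N = [[0, −3, 3], [0, 0, −4], [0, 0, 0]] is strictly upper-triangular, so N^3 = 0.
(I + N)^4 = I + 4·N + 6·N^2 = [[1, −12, 84], [0, 1, −16], [0, 0, 1]].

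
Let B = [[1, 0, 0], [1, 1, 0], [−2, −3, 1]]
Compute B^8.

B = I + N where N = [[0, 0, 0], [1, 0, 0], [−2, −3, 0]] is strictly lower-triangular, so N^3 = 0.
(I + N)^8 = I + 8·N + 28·N^2 = [[1, 0, 0], [8, 1, 0], [−100, −24, 1]].

[[1, 0, 0], [8, 1, 0], [−100, −24, 1]]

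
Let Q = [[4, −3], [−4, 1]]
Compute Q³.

[[172, −99], [−132, 73]]

Q² = [[28, −15], [−20, 13]]
Q³ = [[172, −99], [−132, 73]]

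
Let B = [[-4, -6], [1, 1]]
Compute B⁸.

tr B = -3 and det B = 2, so the characteristic polynomial is λ² − (-3)λ + (2) with roots -2 and -1.
Eigenvectors give P = [[-3, -2], [1, 1]] with P⁻¹ = [[-1, -2], [1, 3]], and B = P·diag(-2, -1)·P⁻¹.
Then B⁸ = P·diag(256, 1)·P⁻¹ = [[-768, -2], [256, 1]] · [[-1, -2], [1, 3]] = [[766, 1530], [-255, -509]].

[[766, 1530], [-255, -509]]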